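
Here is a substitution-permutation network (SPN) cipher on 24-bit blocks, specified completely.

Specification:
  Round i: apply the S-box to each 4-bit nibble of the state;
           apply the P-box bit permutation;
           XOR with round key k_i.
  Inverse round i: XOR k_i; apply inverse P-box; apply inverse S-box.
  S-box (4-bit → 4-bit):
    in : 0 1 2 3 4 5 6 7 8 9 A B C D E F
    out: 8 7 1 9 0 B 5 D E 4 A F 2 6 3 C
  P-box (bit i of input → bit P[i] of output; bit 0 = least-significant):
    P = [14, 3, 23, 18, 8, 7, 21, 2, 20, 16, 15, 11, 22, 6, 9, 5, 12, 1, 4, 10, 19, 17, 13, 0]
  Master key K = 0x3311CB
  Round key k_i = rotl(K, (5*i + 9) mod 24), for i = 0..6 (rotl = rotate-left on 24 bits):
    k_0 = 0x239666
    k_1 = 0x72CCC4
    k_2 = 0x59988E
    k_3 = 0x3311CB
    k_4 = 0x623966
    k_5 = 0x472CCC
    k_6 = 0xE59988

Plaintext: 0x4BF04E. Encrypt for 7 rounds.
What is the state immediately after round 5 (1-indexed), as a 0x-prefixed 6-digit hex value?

s_0 = plaintext = 0x4BF04E
s_1 = Round(s_0, k_0) = 0x23C85C
s_2 = Round(s_1, k_1) = 0x7B5108
s_3 = Round(s_2, k_2) = 0x842CF1
s_4 = Round(s_3, k_3) = 0xD071C6
s_5 = Round(s_4, k_4) = 0xB1DFC6
s_6 = Round(s_5, k_5) = 0xCDD61F
s_7 = Round(s_6, k_6) = 0x531A5A

0xB1DFC6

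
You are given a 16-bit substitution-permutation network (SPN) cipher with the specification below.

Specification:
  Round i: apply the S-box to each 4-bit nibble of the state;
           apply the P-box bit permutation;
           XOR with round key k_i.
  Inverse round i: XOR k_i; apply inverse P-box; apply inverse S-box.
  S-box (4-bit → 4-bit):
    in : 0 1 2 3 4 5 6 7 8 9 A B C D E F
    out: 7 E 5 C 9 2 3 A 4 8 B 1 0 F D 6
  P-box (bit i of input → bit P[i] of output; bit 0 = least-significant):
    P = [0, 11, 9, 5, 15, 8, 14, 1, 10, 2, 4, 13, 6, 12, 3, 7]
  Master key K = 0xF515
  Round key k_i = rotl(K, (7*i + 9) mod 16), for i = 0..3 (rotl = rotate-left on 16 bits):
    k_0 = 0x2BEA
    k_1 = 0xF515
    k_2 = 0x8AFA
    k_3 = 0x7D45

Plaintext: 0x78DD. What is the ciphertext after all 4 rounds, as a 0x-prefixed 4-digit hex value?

0x9094

s_0 = plaintext = 0x78DD
s_1 = Round(s_0, k_0) = 0xF059
s_2 = Round(s_1, k_1) = 0xE029
s_3 = Round(s_2, k_2) = 0x4E06
s_4 = Round(s_3, k_3) = 0x9094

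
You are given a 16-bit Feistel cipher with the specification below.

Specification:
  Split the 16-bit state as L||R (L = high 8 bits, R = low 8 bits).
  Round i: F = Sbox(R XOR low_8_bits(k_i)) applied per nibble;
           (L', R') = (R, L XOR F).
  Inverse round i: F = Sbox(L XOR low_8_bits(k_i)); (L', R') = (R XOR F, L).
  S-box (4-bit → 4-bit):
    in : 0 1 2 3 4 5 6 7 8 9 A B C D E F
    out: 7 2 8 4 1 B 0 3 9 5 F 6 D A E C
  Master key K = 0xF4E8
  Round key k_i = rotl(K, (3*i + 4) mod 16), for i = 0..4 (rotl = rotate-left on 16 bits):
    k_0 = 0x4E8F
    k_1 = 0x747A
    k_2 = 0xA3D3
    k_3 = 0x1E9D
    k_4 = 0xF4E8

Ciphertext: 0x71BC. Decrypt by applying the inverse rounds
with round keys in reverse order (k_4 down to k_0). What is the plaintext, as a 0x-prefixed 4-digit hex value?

0x9093

s_0 = ciphertext = 0x71BC
s_1 = InvRound(s_0, k_4) = 0xE971
s_2 = InvRound(s_1, k_3) = 0x40E9
s_3 = InvRound(s_2, k_2) = 0xBD40
s_4 = InvRound(s_3, k_1) = 0x93BD
s_5 = InvRound(s_4, k_0) = 0x9093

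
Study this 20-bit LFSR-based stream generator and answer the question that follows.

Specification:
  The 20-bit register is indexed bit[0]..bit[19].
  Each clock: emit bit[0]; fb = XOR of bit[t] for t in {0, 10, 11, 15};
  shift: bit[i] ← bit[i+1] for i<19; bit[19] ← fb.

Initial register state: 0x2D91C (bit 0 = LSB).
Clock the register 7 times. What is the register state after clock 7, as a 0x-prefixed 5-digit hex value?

0xE85B2

reg_0 = 0x2D91C
clock 1: out=0, reg = 0x16C8E
clock 2: out=0, reg = 0x0B647
clock 3: out=1, reg = 0x85B23
clock 4: out=1, reg = 0x42D91
clock 5: out=1, reg = 0xA16C8
clock 6: out=0, reg = 0xD0B64
clock 7: out=0, reg = 0xE85B2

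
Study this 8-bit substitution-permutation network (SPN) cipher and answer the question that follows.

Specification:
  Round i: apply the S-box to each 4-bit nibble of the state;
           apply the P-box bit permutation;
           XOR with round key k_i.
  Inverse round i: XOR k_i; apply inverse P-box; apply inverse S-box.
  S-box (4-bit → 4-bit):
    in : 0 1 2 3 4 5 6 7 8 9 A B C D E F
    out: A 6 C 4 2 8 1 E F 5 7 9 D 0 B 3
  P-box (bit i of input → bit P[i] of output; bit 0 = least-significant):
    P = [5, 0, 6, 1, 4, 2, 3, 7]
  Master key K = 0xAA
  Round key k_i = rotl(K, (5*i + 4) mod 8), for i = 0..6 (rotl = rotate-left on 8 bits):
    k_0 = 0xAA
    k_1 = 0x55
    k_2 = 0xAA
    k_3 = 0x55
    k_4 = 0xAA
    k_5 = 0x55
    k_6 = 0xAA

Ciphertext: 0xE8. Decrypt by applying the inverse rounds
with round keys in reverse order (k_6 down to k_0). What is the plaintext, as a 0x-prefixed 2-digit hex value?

0x07

s_0 = ciphertext = 0xE8
s_1 = InvRound(s_0, k_6) = 0xD2
s_2 = InvRound(s_1, k_5) = 0x00
s_3 = InvRound(s_2, k_4) = 0x2B
s_4 = InvRound(s_3, k_3) = 0xAC
s_5 = InvRound(s_4, k_2) = 0x45
s_6 = InvRound(s_5, k_1) = 0x6D
s_7 = InvRound(s_6, k_0) = 0x07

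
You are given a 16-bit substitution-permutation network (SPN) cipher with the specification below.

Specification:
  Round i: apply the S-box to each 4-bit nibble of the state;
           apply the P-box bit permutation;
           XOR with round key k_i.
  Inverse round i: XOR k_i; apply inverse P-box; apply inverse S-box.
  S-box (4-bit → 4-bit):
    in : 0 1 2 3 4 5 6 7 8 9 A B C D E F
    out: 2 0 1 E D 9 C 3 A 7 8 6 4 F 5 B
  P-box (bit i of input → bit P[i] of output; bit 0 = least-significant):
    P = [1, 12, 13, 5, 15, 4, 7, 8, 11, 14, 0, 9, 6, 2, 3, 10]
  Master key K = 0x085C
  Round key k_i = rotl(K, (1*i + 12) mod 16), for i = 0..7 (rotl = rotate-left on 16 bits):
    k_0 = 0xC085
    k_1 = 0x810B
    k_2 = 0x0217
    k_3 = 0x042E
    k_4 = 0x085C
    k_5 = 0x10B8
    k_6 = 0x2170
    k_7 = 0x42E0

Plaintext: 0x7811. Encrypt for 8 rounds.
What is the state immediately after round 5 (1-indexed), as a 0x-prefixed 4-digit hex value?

0x1FB2

s_0 = plaintext = 0x7811
s_1 = Round(s_0, k_0) = 0x82C1
s_2 = Round(s_1, k_1) = 0x8D8F
s_3 = Round(s_2, k_2) = 0x5D20
s_4 = Round(s_3, k_3) = 0xDA6F
s_5 = Round(s_4, k_4) = 0x1FB2
s_6 = Round(s_5, k_5) = 0x5A2A
s_7 = Round(s_6, k_6) = 0xA710
s_8 = Round(s_7, k_7) = 0x1EE0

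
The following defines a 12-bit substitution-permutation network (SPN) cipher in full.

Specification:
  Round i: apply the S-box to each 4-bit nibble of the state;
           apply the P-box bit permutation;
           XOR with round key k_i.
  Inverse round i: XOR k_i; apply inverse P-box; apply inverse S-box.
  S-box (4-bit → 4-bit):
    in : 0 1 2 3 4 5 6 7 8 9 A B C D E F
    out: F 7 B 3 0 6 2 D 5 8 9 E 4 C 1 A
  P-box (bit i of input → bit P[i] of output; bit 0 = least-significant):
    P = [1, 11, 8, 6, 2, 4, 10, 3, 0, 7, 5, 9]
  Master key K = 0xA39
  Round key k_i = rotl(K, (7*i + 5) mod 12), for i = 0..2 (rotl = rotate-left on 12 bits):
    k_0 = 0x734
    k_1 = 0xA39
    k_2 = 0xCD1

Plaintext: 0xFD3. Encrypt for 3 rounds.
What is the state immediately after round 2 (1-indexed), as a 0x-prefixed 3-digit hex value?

s_0 = plaintext = 0xFD3
s_1 = Round(s_0, k_0) = 0x9BE
s_2 = Round(s_1, k_1) = 0xC23
s_3 = Round(s_2, k_2) = 0x4EF

0xC23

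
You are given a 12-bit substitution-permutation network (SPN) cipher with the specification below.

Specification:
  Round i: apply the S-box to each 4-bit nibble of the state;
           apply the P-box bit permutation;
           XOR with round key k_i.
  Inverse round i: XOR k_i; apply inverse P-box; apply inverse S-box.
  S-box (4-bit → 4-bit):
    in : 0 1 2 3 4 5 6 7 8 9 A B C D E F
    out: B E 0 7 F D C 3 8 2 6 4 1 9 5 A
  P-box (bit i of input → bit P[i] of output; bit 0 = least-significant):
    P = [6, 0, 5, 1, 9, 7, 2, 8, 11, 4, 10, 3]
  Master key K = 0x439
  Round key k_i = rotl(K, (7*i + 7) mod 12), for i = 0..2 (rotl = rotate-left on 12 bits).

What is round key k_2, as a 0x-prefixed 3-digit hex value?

0x287

K = 0x439
k_0 = rotl(K, (7*0+7) mod 12) = rotl(K, 7) = 0xCA1
k_1 = rotl(K, (7*1+7) mod 12) = rotl(K, 2) = 0x0E5
k_2 = rotl(K, (7*2+7) mod 12) = rotl(K, 9) = 0x287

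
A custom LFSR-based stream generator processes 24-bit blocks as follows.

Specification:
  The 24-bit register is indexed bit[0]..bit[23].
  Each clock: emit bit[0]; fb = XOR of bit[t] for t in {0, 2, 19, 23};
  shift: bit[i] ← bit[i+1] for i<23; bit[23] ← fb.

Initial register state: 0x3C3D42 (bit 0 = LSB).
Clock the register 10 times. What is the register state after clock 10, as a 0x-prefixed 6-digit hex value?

0xF4CF0F

reg_0 = 0x3C3D42
clock 1: out=0, reg = 0x9E1EA1
clock 2: out=1, reg = 0xCF0F50
clock 3: out=0, reg = 0x6787A8
clock 4: out=0, reg = 0x33C3D4
clock 5: out=0, reg = 0x99E1EA
clock 6: out=0, reg = 0x4CF0F5
clock 7: out=1, reg = 0xA6787A
clock 8: out=0, reg = 0xD33C3D
clock 9: out=1, reg = 0xE99E1E
clock 10: out=0, reg = 0xF4CF0F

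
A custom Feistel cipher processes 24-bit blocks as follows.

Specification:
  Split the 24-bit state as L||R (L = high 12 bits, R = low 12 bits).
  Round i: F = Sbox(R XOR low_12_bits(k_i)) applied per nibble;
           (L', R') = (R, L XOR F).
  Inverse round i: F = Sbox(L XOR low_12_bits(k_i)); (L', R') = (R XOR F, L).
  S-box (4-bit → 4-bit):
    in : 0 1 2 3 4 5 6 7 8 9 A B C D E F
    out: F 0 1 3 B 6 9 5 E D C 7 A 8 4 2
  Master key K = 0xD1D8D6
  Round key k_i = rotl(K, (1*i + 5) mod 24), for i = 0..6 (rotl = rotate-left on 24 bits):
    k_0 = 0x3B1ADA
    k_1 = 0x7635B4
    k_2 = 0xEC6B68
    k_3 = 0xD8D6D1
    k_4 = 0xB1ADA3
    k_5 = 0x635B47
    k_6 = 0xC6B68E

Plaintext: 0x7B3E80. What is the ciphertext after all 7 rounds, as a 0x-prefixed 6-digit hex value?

0xAC9EBC

s_0 = plaintext = 0x7B3E80
s_1 = Round(s_0, k_0) = 0xE80CDF
s_2 = Round(s_1, k_1) = 0xCDF317
s_3 = Round(s_2, k_2) = 0x31728D
s_4 = Round(s_3, k_3) = 0x28D87D
s_5 = Round(s_4, k_4) = 0x87D409
s_6 = Round(s_5, k_5) = 0x409AC9
s_7 = Round(s_6, k_6) = 0xAC9EBC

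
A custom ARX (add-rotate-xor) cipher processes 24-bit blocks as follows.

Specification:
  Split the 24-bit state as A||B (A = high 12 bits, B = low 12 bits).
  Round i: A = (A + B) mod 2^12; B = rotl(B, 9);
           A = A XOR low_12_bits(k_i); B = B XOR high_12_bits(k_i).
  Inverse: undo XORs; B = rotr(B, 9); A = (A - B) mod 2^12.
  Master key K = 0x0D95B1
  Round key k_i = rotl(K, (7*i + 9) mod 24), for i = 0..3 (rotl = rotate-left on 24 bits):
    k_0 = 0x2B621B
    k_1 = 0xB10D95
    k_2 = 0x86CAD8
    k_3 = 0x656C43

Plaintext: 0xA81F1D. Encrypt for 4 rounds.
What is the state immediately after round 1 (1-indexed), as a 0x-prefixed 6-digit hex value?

0xB85955

s_0 = plaintext = 0xA81F1D
s_1 = Round(s_0, k_0) = 0xB85955
s_2 = Round(s_1, k_1) = 0x94F03A
s_3 = Round(s_2, k_2) = 0x351C6B
s_4 = Round(s_3, k_3) = 0x3FF1DB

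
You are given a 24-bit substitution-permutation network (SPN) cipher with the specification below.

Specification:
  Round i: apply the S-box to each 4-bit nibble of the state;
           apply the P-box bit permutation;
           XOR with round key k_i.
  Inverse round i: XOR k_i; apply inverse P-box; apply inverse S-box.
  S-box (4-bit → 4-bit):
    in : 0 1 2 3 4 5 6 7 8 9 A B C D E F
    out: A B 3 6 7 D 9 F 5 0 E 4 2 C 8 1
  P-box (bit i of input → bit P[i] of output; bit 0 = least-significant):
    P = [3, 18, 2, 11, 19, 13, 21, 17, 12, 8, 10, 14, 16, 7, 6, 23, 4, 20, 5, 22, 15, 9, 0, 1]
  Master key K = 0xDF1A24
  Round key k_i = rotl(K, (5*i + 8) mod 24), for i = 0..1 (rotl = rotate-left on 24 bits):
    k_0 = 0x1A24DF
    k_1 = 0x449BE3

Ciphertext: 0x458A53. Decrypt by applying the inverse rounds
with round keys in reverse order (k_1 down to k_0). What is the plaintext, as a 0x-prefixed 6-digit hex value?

s_0 = ciphertext = 0x458A53
s_1 = InvRound(s_0, k_1) = 0x982299
s_2 = InvRound(s_1, k_0) = 0x09DBEB

0x09DBEB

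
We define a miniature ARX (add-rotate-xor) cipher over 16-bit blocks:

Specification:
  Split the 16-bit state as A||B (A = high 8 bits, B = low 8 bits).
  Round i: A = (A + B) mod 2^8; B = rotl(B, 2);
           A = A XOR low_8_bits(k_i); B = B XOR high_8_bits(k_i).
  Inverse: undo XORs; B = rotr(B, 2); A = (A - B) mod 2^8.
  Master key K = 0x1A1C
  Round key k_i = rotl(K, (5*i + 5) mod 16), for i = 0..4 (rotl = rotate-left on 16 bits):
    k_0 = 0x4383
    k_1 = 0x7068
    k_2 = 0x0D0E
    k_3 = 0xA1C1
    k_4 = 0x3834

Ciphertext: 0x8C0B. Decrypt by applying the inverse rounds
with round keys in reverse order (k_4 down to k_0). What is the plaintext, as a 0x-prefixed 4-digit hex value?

0xA78E

s_0 = ciphertext = 0x8C0B
s_1 = InvRound(s_0, k_4) = 0xECCC
s_2 = InvRound(s_1, k_3) = 0xD25B
s_3 = InvRound(s_2, k_2) = 0x4795
s_4 = InvRound(s_3, k_1) = 0xB679
s_5 = InvRound(s_4, k_0) = 0xA78E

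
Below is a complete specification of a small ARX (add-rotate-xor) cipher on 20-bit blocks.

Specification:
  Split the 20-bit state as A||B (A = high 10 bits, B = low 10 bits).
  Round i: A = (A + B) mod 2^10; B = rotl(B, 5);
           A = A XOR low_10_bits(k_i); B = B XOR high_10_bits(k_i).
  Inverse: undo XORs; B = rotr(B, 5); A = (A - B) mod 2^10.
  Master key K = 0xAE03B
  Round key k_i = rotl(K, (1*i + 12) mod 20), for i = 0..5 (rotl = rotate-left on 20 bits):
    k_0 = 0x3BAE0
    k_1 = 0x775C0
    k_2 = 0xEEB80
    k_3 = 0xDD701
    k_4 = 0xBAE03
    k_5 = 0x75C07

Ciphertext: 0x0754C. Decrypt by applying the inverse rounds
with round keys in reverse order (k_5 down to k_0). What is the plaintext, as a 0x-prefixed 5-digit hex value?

s_0 = ciphertext = 0x0754C
s_1 = InvRound(s_0, k_5) = 0x2DB64
s_2 = InvRound(s_1, k_4) = 0x325EC
s_3 = InvRound(s_2, k_3) = 0x25334
s_4 = InvRound(s_3, k_2) = 0x541C4
s_5 = InvRound(s_4, k_1) = 0x5C320
s_6 = InvRound(s_5, k_0) = 0x6C9DE

0x6C9DE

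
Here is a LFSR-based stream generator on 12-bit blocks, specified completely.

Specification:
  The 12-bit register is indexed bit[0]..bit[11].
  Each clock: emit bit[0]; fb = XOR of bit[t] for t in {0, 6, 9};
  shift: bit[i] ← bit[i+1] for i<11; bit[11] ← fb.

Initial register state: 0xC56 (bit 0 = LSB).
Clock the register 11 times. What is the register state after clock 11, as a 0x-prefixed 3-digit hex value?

0xAD3

reg_0 = 0xC56
clock 1: out=0, reg = 0xE2B
clock 2: out=1, reg = 0x715
clock 3: out=1, reg = 0x38A
clock 4: out=0, reg = 0x9C5
clock 5: out=1, reg = 0x4E2
clock 6: out=0, reg = 0xA71
clock 7: out=1, reg = 0xD38
clock 8: out=0, reg = 0x69C
clock 9: out=0, reg = 0xB4E
clock 10: out=0, reg = 0x5A7
clock 11: out=1, reg = 0xAD3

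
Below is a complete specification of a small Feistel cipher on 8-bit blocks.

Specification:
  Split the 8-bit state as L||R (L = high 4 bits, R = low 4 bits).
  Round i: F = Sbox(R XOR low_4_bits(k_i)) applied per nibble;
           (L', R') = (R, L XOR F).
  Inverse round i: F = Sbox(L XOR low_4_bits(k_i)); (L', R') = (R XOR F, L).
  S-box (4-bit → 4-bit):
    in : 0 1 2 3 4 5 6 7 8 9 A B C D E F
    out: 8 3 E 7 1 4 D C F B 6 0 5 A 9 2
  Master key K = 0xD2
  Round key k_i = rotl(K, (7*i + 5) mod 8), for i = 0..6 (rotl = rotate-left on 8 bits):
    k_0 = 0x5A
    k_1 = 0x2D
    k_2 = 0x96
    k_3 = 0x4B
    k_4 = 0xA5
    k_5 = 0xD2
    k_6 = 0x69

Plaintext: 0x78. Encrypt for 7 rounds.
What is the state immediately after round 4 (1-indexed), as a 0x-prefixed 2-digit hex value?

s_0 = plaintext = 0x78
s_1 = Round(s_0, k_0) = 0x89
s_2 = Round(s_1, k_1) = 0x99
s_3 = Round(s_2, k_2) = 0x9B
s_4 = Round(s_3, k_3) = 0xB1
s_5 = Round(s_4, k_4) = 0x1A
s_6 = Round(s_5, k_5) = 0xAE
s_7 = Round(s_6, k_6) = 0xE6

0xB1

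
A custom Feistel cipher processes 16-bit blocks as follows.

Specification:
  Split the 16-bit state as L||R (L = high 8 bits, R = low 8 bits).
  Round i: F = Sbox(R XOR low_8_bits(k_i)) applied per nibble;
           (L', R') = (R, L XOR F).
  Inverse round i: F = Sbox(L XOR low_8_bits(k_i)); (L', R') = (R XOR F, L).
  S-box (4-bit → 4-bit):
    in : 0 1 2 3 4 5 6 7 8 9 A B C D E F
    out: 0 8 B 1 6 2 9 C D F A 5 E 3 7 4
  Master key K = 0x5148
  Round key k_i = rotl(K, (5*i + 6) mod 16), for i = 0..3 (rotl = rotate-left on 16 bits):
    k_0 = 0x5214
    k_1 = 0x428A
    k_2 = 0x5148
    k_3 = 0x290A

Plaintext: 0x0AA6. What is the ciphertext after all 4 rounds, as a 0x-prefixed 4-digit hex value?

0x6404

s_0 = plaintext = 0x0AA6
s_1 = Round(s_0, k_0) = 0xA651
s_2 = Round(s_1, k_1) = 0x5193
s_3 = Round(s_2, k_2) = 0x9364
s_4 = Round(s_3, k_3) = 0x6404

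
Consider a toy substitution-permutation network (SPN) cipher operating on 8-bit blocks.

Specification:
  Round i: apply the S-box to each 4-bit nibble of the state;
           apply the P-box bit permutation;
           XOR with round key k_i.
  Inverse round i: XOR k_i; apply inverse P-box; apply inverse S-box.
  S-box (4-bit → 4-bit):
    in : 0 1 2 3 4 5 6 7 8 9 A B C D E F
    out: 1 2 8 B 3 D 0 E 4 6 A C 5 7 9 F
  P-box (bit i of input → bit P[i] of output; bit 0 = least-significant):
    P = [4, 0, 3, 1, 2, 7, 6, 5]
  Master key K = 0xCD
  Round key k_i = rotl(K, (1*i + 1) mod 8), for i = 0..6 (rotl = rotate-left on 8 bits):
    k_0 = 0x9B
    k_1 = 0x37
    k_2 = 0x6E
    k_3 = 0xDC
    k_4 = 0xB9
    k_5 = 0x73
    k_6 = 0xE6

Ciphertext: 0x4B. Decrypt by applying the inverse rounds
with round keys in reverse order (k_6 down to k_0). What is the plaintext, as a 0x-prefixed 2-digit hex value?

0x8C

s_0 = ciphertext = 0x4B
s_1 = InvRound(s_0, k_6) = 0x39
s_2 = InvRound(s_1, k_5) = 0x8B
s_3 = InvRound(s_2, k_4) = 0x2E
s_4 = InvRound(s_3, k_3) = 0x7E
s_5 = InvRound(s_4, k_2) = 0x60
s_6 = InvRound(s_5, k_1) = 0xC3
s_7 = InvRound(s_6, k_0) = 0x8C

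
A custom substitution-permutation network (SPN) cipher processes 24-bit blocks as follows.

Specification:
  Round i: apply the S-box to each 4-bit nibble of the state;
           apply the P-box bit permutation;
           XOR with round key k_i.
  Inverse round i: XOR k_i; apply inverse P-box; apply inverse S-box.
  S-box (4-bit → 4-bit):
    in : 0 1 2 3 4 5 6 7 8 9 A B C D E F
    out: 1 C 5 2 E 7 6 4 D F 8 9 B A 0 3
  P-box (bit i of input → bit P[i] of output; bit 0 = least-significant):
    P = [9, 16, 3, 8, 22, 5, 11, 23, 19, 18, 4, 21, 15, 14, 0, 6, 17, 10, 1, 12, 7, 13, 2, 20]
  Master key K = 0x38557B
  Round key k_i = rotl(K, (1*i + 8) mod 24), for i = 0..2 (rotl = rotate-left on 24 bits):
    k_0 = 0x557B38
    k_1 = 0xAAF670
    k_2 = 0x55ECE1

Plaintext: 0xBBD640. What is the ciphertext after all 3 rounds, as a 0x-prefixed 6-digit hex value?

s_0 = plaintext = 0xBBD640
s_1 = Round(s_0, k_0) = 0xC321C8
s_2 = Round(s_1, k_1) = 0x5A51C9
s_3 = Round(s_2, k_2) = 0xB41F5C

0xB41F5C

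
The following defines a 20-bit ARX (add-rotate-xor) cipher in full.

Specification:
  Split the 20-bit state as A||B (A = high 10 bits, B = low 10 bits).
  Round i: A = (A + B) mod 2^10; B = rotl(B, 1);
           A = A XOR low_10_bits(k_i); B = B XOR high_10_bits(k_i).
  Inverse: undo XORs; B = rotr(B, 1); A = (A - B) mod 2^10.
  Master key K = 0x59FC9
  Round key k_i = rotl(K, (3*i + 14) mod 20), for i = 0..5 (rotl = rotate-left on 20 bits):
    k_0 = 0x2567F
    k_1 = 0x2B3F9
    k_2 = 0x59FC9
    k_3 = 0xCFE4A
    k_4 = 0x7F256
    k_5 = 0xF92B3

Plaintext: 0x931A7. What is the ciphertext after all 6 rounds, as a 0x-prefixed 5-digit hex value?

s_0 = plaintext = 0x931A7
s_1 = Round(s_0, k_0) = 0x633DB
s_2 = Round(s_1, k_1) = 0xA7B1B
s_3 = Round(s_2, k_2) = 0x9C350
s_4 = Round(s_3, k_3) = 0xE299E
s_5 = Round(s_4, k_4) = 0xDFAC0
s_6 = Round(s_5, k_5) = 0x23665

0x23665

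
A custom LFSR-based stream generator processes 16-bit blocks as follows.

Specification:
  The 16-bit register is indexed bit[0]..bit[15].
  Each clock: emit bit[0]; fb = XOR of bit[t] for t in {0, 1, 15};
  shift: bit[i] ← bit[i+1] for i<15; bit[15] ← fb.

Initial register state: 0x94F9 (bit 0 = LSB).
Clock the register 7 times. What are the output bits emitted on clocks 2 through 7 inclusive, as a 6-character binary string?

001111

reg_0 = 0x94F9
clock 1: out=1, reg = 0x4A7C
clock 2: out=0, reg = 0x253E
clock 3: out=0, reg = 0x929F
clock 4: out=1, reg = 0xC94F
clock 5: out=1, reg = 0xE4A7
clock 6: out=1, reg = 0xF253
clock 7: out=1, reg = 0xF929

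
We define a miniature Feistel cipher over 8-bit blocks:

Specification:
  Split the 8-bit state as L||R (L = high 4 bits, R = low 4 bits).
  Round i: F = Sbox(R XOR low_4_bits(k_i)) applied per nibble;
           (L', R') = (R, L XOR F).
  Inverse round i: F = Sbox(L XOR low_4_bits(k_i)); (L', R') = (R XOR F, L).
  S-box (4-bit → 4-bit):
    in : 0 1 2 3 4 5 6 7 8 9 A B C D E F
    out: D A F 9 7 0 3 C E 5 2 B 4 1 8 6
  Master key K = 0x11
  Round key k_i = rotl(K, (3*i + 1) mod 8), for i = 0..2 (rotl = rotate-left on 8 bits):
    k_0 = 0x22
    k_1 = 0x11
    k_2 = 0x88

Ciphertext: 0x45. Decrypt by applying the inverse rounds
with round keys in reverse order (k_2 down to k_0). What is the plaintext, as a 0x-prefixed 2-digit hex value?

s_0 = ciphertext = 0x45
s_1 = InvRound(s_0, k_2) = 0x14
s_2 = InvRound(s_1, k_1) = 0x91
s_3 = InvRound(s_2, k_0) = 0xA9

0xA9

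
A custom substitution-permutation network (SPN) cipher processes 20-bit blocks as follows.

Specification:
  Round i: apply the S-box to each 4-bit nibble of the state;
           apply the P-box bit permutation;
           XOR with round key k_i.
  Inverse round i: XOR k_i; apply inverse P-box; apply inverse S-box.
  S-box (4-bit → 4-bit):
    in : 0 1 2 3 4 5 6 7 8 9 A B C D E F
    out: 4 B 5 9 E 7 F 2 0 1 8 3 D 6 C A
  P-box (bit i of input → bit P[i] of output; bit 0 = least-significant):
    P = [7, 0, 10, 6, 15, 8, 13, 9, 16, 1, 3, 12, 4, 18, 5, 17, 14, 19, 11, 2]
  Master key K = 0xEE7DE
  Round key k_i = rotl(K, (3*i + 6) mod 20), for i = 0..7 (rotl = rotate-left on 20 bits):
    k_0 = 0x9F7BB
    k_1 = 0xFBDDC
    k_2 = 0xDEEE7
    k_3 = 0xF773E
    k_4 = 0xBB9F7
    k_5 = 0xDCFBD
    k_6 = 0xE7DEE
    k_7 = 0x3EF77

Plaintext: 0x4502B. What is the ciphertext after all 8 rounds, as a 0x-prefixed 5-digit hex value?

0x26C16

s_0 = plaintext = 0x4502B
s_1 = Round(s_0, k_0) = 0x55F06
s_2 = Round(s_1, k_1) = 0x3C12F
s_3 = Round(s_2, k_2) = 0xE1E90
s_4 = Round(s_3, k_3) = 0x9EB22
s_5 = Round(s_4, k_4) = 0x85D55
s_6 = Round(s_5, k_5) = 0x96A06
s_7 = Round(s_6, k_6) = 0x8091F
s_8 = Round(s_7, k_7) = 0x26C16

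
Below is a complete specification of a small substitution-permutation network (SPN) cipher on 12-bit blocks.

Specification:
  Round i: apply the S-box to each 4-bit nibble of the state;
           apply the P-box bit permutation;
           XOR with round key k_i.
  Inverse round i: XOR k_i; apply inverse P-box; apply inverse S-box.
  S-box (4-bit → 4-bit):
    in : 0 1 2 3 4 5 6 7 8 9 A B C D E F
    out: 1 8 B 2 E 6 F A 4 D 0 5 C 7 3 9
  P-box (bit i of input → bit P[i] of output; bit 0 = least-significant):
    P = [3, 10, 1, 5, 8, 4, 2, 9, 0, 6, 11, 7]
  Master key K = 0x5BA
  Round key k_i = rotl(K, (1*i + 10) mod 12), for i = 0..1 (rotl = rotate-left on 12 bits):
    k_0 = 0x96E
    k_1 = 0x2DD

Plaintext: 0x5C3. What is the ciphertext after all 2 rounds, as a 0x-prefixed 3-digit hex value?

0x10D

s_0 = plaintext = 0x5C3
s_1 = Round(s_0, k_0) = 0x72A
s_2 = Round(s_1, k_1) = 0x10D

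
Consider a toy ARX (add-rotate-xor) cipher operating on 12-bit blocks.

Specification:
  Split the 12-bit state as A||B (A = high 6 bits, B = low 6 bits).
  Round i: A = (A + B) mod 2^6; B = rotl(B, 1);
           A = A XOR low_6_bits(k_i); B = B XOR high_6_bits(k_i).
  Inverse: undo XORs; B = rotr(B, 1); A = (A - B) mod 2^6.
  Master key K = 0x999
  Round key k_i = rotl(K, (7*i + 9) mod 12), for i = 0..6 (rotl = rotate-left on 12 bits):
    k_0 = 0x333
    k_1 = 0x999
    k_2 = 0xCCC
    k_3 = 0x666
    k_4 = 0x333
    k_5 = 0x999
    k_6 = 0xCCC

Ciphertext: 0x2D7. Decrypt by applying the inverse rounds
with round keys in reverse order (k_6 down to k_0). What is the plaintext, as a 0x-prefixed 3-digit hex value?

0xC78

s_0 = ciphertext = 0x2D7
s_1 = InvRound(s_0, k_6) = 0xD52
s_2 = InvRound(s_1, k_5) = 0x49A
s_3 = InvRound(s_2, k_4) = 0x58B
s_4 = InvRound(s_3, k_3) = 0x9C9
s_5 = InvRound(s_4, k_2) = 0x39D
s_6 = InvRound(s_5, k_1) = 0x6BD
s_7 = InvRound(s_6, k_0) = 0xC78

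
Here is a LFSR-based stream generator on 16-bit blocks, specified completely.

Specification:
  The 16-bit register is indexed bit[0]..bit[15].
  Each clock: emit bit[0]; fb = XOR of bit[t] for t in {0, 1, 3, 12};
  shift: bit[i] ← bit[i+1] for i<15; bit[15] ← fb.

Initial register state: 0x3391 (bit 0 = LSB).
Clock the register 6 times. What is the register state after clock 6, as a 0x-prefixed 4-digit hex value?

reg_0 = 0x3391
clock 1: out=1, reg = 0x19C8
clock 2: out=0, reg = 0x0CE4
clock 3: out=0, reg = 0x0672
clock 4: out=0, reg = 0x8339
clock 5: out=1, reg = 0x419C
clock 6: out=0, reg = 0xA0CE

0xA0CE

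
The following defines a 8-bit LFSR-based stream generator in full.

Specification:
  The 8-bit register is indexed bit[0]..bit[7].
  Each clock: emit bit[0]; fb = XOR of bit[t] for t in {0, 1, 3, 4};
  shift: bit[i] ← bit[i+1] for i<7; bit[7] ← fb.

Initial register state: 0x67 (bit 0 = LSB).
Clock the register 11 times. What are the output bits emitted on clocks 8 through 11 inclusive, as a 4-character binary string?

reg_0 = 0x67
clock 1: out=1, reg = 0x33
clock 2: out=1, reg = 0x99
clock 3: out=1, reg = 0xCC
clock 4: out=0, reg = 0xE6
clock 5: out=0, reg = 0xF3
clock 6: out=1, reg = 0xF9
clock 7: out=1, reg = 0xFC
clock 8: out=0, reg = 0x7E
clock 9: out=0, reg = 0xBF
clock 10: out=1, reg = 0x5F
clock 11: out=1, reg = 0x2F

0011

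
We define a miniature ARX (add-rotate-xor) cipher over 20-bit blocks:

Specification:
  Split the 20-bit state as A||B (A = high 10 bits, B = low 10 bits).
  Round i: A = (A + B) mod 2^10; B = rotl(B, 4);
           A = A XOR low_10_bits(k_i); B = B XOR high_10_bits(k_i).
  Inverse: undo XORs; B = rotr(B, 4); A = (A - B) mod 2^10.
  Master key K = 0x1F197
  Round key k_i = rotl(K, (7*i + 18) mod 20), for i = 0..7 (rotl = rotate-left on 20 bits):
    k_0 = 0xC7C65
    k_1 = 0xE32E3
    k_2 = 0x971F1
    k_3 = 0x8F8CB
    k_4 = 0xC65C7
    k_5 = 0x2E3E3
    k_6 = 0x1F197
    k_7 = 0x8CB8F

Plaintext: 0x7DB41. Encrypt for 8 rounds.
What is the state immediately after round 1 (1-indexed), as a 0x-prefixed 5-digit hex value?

s_0 = plaintext = 0x7DB41
s_1 = Round(s_0, k_0) = 0x54B02
s_2 = Round(s_1, k_1) = 0xADFA0
s_3 = Round(s_2, k_2) = 0xE9852
s_4 = Round(s_3, k_3) = 0xCCF1F
s_5 = Round(s_4, k_4) = 0xE56E5
s_6 = Round(s_5, k_5) = 0x666E3
s_7 = Round(s_6, k_6) = 0x7AE47
s_8 = Round(s_7, k_7) = 0xEF64B

0x54B02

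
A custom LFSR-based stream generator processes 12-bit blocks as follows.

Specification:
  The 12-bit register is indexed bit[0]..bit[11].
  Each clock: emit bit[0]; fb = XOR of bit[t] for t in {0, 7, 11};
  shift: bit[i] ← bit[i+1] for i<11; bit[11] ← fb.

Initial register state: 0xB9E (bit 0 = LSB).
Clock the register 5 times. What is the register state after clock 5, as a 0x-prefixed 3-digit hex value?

reg_0 = 0xB9E
clock 1: out=0, reg = 0x5CF
clock 2: out=1, reg = 0x2E7
clock 3: out=1, reg = 0x173
clock 4: out=1, reg = 0x8B9
clock 5: out=1, reg = 0xC5C

0xC5C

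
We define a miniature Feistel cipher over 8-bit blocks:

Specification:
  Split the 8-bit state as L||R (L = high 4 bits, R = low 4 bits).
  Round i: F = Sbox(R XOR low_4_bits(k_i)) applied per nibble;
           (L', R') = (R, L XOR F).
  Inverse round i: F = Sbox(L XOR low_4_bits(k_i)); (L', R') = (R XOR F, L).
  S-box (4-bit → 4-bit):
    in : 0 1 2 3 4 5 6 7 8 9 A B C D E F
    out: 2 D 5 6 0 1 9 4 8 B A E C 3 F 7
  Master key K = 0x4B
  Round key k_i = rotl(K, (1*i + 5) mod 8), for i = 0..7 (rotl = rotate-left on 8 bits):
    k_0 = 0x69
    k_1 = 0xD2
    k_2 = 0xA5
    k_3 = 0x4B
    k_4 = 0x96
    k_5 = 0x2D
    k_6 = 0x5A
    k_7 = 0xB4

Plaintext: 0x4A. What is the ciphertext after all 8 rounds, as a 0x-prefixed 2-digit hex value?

s_0 = plaintext = 0x4A
s_1 = Round(s_0, k_0) = 0xA2
s_2 = Round(s_1, k_1) = 0x28
s_3 = Round(s_2, k_2) = 0x81
s_4 = Round(s_3, k_3) = 0x12
s_5 = Round(s_4, k_4) = 0x21
s_6 = Round(s_5, k_5) = 0x1E
s_7 = Round(s_6, k_6) = 0xE1
s_8 = Round(s_7, k_7) = 0x1F

0x1F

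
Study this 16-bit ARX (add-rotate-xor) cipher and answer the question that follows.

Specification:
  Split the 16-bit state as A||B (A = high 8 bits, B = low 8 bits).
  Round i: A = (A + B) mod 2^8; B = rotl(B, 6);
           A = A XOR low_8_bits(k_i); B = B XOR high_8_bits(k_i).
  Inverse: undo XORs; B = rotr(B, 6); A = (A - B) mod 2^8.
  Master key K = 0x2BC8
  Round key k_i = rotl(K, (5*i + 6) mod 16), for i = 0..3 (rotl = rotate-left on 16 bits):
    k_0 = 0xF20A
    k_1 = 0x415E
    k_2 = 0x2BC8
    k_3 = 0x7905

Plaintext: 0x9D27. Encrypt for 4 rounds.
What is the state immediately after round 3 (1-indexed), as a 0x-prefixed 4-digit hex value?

0x2EC8

s_0 = plaintext = 0x9D27
s_1 = Round(s_0, k_0) = 0xCE3B
s_2 = Round(s_1, k_1) = 0x578F
s_3 = Round(s_2, k_2) = 0x2EC8
s_4 = Round(s_3, k_3) = 0xF34B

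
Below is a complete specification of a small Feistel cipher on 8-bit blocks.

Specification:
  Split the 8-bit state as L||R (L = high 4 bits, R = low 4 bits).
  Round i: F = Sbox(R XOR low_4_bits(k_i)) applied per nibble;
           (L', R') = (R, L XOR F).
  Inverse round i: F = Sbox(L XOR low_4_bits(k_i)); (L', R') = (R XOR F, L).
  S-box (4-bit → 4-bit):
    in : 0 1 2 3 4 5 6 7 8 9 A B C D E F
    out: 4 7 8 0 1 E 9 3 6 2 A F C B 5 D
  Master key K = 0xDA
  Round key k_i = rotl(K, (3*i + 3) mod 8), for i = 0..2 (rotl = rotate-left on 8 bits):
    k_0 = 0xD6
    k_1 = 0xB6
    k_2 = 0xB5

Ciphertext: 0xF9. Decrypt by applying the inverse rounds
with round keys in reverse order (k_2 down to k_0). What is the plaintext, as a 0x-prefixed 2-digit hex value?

0x01

s_0 = ciphertext = 0xF9
s_1 = InvRound(s_0, k_2) = 0x3F
s_2 = InvRound(s_1, k_1) = 0x13
s_3 = InvRound(s_2, k_0) = 0x01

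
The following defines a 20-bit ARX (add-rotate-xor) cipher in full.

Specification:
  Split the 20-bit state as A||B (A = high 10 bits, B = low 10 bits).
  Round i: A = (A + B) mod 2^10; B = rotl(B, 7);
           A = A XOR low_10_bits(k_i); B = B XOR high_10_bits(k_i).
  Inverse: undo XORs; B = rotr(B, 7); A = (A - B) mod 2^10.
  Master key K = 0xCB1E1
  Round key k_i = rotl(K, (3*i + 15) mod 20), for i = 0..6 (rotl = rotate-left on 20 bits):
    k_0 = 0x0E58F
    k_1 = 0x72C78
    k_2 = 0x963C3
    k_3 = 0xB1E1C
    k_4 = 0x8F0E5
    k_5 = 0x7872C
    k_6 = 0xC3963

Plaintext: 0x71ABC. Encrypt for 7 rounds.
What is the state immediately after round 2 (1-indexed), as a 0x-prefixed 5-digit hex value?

0xC0E86

s_0 = plaintext = 0x71ABC
s_1 = Round(s_0, k_0) = 0x4366E
s_2 = Round(s_1, k_1) = 0xC0E86
s_3 = Round(s_2, k_2) = 0x92908
s_4 = Round(s_3, k_3) = 0x53AE6
s_5 = Round(s_4, k_4) = 0x34560
s_6 = Round(s_5, k_5) = 0x475CD
s_7 = Round(s_6, k_6) = 0xE25B7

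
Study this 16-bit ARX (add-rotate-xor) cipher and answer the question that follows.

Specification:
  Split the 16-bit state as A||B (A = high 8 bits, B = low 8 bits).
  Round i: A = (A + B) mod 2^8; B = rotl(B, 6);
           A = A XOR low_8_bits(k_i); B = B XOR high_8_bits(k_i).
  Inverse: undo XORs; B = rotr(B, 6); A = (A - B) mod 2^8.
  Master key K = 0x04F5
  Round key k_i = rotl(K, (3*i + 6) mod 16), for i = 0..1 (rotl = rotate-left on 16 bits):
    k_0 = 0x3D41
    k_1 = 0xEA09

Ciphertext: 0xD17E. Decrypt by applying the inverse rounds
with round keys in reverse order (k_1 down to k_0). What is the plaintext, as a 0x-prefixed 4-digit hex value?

s_0 = ciphertext = 0xD17E
s_1 = InvRound(s_0, k_1) = 0x8652
s_2 = InvRound(s_1, k_0) = 0x0ABD

0x0ABD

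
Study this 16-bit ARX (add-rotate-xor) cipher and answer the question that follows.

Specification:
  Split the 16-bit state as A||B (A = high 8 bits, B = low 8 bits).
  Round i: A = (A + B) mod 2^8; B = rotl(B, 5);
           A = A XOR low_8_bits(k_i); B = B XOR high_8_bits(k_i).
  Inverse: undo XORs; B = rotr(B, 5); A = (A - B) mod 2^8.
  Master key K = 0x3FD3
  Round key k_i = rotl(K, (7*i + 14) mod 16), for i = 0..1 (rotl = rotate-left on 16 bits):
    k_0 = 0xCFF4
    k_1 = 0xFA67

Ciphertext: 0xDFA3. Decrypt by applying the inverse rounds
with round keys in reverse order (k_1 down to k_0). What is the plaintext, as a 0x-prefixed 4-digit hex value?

s_0 = ciphertext = 0xDFA3
s_1 = InvRound(s_0, k_1) = 0xEECA
s_2 = InvRound(s_1, k_0) = 0xF228

0xF228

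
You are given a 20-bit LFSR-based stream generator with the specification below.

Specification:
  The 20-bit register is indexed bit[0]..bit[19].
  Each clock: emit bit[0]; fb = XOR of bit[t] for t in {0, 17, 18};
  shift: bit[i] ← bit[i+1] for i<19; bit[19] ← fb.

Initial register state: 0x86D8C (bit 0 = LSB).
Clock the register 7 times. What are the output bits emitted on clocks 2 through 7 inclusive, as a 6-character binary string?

reg_0 = 0x86D8C
clock 1: out=0, reg = 0x436C6
clock 2: out=0, reg = 0xA1B63
clock 3: out=1, reg = 0x50DB1
clock 4: out=1, reg = 0x286D8
clock 5: out=0, reg = 0x9436C
clock 6: out=0, reg = 0x4A1B6
clock 7: out=0, reg = 0xA50DB

011000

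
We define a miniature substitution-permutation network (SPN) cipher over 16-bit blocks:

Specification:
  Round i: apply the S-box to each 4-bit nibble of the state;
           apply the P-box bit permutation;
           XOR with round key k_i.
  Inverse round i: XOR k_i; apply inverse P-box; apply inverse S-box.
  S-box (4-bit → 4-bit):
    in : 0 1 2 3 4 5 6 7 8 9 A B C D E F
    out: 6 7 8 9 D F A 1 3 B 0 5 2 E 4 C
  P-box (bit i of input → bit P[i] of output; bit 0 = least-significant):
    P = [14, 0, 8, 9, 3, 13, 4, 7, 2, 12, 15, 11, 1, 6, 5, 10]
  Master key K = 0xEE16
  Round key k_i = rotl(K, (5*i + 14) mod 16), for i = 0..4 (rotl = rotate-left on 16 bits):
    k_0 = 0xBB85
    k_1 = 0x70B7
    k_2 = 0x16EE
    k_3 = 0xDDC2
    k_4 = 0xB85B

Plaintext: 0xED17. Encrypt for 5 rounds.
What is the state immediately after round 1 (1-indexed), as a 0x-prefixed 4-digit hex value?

s_0 = plaintext = 0xED17
s_1 = Round(s_0, k_0) = 0x43BD
s_2 = Round(s_1, k_1) = 0x7F88
s_3 = Round(s_2, k_2) = 0xFEE5
s_4 = Round(s_3, k_3) = 0x1AF3
s_5 = Round(s_4, k_4) = 0xFAA9

0x43BD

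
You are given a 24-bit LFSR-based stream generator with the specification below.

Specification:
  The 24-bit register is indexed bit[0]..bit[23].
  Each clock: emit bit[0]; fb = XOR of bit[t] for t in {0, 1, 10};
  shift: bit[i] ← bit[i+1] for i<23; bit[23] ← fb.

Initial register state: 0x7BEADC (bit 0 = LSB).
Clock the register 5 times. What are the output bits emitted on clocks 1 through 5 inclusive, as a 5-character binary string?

00111

reg_0 = 0x7BEADC
clock 1: out=0, reg = 0x3DF56E
clock 2: out=0, reg = 0x1EFAB7
clock 3: out=1, reg = 0x0F7D5B
clock 4: out=1, reg = 0x87BEAD
clock 5: out=1, reg = 0x43DF56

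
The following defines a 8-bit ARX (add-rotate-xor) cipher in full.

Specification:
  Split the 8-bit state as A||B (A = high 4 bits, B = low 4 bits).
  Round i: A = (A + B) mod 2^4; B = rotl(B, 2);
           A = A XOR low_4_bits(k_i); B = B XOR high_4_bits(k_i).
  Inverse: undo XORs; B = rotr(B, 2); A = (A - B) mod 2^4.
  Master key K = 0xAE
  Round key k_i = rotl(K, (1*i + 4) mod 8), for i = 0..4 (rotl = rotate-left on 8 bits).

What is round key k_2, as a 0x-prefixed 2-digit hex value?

0xAB

K = 0xAE
k_0 = rotl(K, (1*0+4) mod 8) = rotl(K, 4) = 0xEA
k_1 = rotl(K, (1*1+4) mod 8) = rotl(K, 5) = 0xD5
k_2 = rotl(K, (1*2+4) mod 8) = rotl(K, 6) = 0xAB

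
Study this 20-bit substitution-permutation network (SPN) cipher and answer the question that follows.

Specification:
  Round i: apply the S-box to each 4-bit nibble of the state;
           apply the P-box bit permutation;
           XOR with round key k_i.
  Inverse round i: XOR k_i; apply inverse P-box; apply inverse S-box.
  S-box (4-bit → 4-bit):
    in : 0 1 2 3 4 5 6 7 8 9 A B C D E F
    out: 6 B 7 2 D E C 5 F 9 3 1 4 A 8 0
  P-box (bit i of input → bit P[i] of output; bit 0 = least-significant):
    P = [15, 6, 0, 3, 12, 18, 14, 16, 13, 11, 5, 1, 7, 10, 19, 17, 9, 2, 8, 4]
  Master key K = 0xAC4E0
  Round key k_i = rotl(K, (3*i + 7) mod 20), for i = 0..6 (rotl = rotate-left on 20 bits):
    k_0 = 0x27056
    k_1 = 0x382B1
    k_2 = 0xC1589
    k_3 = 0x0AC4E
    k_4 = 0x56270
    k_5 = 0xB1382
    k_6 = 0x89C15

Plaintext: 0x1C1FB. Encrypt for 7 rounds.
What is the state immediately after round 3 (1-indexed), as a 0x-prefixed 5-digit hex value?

0xC94A4

s_0 = plaintext = 0x1C1FB
s_1 = Round(s_0, k_0) = 0xADA40
s_2 = Round(s_1, k_1) = 0x0FCF4
s_3 = Round(s_2, k_2) = 0xC94A4
s_4 = Round(s_3, k_3) = 0x61DE5
s_5 = Round(s_4, k_4) = 0x66FAB
s_6 = Round(s_5, k_5) = 0x58292
s_7 = Round(s_6, k_6) = 0x321E0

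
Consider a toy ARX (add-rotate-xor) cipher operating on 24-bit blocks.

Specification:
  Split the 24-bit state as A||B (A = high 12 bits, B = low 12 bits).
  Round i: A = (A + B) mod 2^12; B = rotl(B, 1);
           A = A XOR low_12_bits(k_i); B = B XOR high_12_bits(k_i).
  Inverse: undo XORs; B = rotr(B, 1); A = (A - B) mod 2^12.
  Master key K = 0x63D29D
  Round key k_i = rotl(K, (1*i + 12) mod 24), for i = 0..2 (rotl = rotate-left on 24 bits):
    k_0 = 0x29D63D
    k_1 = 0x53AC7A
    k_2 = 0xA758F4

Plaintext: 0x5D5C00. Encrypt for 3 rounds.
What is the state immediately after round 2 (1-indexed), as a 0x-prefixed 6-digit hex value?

0xEFE003

s_0 = plaintext = 0x5D5C00
s_1 = Round(s_0, k_0) = 0x7E8A9C
s_2 = Round(s_1, k_1) = 0xEFE003
s_3 = Round(s_2, k_2) = 0x7F5A73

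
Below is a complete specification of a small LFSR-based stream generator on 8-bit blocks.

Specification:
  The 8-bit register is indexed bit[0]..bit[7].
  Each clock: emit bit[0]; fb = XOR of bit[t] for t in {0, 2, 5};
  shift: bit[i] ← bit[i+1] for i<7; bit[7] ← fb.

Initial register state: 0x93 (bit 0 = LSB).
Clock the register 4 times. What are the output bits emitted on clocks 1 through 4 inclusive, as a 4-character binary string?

reg_0 = 0x93
clock 1: out=1, reg = 0xC9
clock 2: out=1, reg = 0xE4
clock 3: out=0, reg = 0x72
clock 4: out=0, reg = 0xB9

1100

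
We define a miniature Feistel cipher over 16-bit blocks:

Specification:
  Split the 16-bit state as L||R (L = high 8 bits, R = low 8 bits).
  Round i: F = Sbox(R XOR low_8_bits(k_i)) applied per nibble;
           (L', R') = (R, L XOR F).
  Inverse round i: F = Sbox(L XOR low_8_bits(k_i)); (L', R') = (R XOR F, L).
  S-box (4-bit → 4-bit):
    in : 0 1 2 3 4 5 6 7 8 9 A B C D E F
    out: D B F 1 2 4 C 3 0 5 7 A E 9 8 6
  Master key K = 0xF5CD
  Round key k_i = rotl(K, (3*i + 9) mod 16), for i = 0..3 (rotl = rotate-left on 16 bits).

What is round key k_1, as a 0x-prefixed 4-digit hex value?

K = 0xF5CD
k_0 = rotl(K, (3*0+9) mod 16) = rotl(K, 9) = 0x9BEB
k_1 = rotl(K, (3*1+9) mod 16) = rotl(K, 12) = 0xDF5C

0xDF5C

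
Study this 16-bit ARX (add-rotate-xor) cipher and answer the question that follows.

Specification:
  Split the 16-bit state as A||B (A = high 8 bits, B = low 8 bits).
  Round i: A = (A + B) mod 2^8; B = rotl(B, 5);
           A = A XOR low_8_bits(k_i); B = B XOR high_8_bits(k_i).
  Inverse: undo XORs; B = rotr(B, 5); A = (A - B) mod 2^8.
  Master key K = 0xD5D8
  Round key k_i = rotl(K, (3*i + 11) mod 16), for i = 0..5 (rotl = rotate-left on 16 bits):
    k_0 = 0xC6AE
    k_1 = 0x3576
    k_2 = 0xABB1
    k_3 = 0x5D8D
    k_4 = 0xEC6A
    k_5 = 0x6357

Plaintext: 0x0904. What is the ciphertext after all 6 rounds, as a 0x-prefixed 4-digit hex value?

0x8F81

s_0 = plaintext = 0x0904
s_1 = Round(s_0, k_0) = 0xA346
s_2 = Round(s_1, k_1) = 0x9FFD
s_3 = Round(s_2, k_2) = 0x2D14
s_4 = Round(s_3, k_3) = 0xCCDF
s_5 = Round(s_4, k_4) = 0xC117
s_6 = Round(s_5, k_5) = 0x8F81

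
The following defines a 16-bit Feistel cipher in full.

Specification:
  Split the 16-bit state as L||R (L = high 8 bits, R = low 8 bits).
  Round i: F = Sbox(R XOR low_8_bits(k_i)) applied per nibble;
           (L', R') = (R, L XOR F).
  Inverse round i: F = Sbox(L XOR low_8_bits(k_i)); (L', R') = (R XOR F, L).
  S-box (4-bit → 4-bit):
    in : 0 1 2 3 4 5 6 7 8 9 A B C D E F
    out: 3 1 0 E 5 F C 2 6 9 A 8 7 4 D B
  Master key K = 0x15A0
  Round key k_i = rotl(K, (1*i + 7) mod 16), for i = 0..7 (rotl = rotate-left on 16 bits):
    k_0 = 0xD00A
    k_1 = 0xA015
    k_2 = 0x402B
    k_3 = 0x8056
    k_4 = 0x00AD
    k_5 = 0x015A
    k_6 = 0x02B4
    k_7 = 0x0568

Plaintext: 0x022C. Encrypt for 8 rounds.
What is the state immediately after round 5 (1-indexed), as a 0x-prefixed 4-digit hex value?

s_0 = plaintext = 0x022C
s_1 = Round(s_0, k_0) = 0x2C0E
s_2 = Round(s_1, k_1) = 0x0E34
s_3 = Round(s_2, k_2) = 0x3415
s_4 = Round(s_3, k_3) = 0x156A
s_5 = Round(s_4, k_4) = 0x6A67
s_6 = Round(s_5, k_5) = 0x678E
s_7 = Round(s_6, k_6) = 0x8E8D
s_8 = Round(s_7, k_7) = 0x8D51

0x6A67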